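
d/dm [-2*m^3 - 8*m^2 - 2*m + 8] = -6*m^2 - 16*m - 2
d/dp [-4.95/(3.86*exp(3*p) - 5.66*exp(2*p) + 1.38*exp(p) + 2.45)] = (57.321*exp(2*p) - 56.034*exp(p) + 6.831)*exp(p)/(3.86*exp(3*p) - 5.66*exp(2*p) + 1.38*exp(p) + 2.45)^2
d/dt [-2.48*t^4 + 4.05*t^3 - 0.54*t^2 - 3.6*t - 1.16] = -9.92*t^3 + 12.15*t^2 - 1.08*t - 3.6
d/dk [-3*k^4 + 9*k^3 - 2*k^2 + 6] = k*(-12*k^2 + 27*k - 4)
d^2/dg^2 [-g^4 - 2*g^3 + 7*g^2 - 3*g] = -12*g^2 - 12*g + 14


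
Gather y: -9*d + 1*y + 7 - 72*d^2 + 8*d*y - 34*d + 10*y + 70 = -72*d^2 - 43*d + y*(8*d + 11) + 77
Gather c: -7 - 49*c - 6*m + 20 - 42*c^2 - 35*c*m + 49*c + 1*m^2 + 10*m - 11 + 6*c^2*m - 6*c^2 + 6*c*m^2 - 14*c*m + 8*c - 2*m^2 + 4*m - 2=c^2*(6*m - 48) + c*(6*m^2 - 49*m + 8) - m^2 + 8*m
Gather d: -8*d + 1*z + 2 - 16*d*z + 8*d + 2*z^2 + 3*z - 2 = -16*d*z + 2*z^2 + 4*z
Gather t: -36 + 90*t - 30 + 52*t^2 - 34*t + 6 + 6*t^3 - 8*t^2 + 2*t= 6*t^3 + 44*t^2 + 58*t - 60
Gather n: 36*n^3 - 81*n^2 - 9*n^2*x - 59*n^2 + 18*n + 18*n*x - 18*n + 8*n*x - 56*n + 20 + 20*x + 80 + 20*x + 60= 36*n^3 + n^2*(-9*x - 140) + n*(26*x - 56) + 40*x + 160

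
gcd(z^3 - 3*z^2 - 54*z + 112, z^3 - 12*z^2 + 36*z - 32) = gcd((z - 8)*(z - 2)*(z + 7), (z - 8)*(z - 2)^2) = z^2 - 10*z + 16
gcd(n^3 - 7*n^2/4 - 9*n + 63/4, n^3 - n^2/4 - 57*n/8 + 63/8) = n^2 + 5*n/4 - 21/4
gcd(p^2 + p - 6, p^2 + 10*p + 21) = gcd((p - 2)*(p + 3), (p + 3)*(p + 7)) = p + 3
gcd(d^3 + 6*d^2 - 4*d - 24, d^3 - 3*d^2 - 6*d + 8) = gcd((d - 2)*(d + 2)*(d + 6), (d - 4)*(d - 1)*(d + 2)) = d + 2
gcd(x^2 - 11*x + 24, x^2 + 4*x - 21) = x - 3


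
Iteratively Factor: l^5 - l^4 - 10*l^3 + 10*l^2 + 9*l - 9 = (l + 1)*(l^4 - 2*l^3 - 8*l^2 + 18*l - 9) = (l - 1)*(l + 1)*(l^3 - l^2 - 9*l + 9) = (l - 1)*(l + 1)*(l + 3)*(l^2 - 4*l + 3) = (l - 3)*(l - 1)*(l + 1)*(l + 3)*(l - 1)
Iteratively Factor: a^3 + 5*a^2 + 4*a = (a)*(a^2 + 5*a + 4) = a*(a + 1)*(a + 4)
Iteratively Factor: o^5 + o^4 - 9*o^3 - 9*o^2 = (o)*(o^4 + o^3 - 9*o^2 - 9*o) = o*(o + 1)*(o^3 - 9*o) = o^2*(o + 1)*(o^2 - 9) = o^2*(o + 1)*(o + 3)*(o - 3)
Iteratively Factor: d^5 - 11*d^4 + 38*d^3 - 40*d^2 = (d)*(d^4 - 11*d^3 + 38*d^2 - 40*d) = d*(d - 5)*(d^3 - 6*d^2 + 8*d) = d*(d - 5)*(d - 4)*(d^2 - 2*d) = d^2*(d - 5)*(d - 4)*(d - 2)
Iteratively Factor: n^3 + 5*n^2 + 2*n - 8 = (n + 4)*(n^2 + n - 2) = (n - 1)*(n + 4)*(n + 2)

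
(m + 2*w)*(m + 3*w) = m^2 + 5*m*w + 6*w^2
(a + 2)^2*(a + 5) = a^3 + 9*a^2 + 24*a + 20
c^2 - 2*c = c*(c - 2)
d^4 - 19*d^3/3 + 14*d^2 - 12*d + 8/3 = (d - 2)^3*(d - 1/3)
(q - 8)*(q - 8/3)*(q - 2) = q^3 - 38*q^2/3 + 128*q/3 - 128/3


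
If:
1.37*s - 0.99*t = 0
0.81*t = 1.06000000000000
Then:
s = 0.95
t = 1.31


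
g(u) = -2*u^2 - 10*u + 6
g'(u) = -4*u - 10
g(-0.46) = 10.18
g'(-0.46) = -8.16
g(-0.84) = 12.99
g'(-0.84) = -6.64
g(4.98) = -93.40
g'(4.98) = -29.92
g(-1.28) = 15.52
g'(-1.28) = -4.88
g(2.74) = -36.42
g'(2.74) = -20.96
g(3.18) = -46.02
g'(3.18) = -22.72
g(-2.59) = 18.48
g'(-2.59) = 0.36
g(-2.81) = 18.31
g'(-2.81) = 1.24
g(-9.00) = -66.00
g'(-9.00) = 26.00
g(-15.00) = -294.00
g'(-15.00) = 50.00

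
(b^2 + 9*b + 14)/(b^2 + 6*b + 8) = (b + 7)/(b + 4)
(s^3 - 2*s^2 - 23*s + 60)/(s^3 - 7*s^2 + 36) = (s^2 + s - 20)/(s^2 - 4*s - 12)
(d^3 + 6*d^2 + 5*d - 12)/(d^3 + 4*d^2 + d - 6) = (d + 4)/(d + 2)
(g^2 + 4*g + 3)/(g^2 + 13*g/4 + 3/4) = 4*(g + 1)/(4*g + 1)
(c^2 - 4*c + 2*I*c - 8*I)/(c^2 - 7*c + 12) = (c + 2*I)/(c - 3)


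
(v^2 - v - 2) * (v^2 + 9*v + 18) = v^4 + 8*v^3 + 7*v^2 - 36*v - 36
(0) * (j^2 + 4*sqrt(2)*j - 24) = 0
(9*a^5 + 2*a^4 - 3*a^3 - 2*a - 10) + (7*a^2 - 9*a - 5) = 9*a^5 + 2*a^4 - 3*a^3 + 7*a^2 - 11*a - 15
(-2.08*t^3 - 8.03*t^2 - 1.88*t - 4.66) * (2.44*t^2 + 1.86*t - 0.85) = -5.0752*t^5 - 23.462*t^4 - 17.755*t^3 - 8.0417*t^2 - 7.0696*t + 3.961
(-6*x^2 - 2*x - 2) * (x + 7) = -6*x^3 - 44*x^2 - 16*x - 14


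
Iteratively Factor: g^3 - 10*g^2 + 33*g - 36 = (g - 4)*(g^2 - 6*g + 9) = (g - 4)*(g - 3)*(g - 3)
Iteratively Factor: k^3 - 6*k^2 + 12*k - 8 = (k - 2)*(k^2 - 4*k + 4) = (k - 2)^2*(k - 2)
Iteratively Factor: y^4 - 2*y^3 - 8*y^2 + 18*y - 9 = (y + 3)*(y^3 - 5*y^2 + 7*y - 3) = (y - 1)*(y + 3)*(y^2 - 4*y + 3) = (y - 1)^2*(y + 3)*(y - 3)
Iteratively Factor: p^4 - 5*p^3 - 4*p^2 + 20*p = (p - 2)*(p^3 - 3*p^2 - 10*p) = (p - 5)*(p - 2)*(p^2 + 2*p) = (p - 5)*(p - 2)*(p + 2)*(p)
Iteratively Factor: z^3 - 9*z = (z - 3)*(z^2 + 3*z) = (z - 3)*(z + 3)*(z)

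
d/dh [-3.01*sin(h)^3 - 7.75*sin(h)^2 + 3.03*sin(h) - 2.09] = (-9.03*sin(h)^2 - 15.5*sin(h) + 3.03)*cos(h)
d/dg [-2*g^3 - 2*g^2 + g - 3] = -6*g^2 - 4*g + 1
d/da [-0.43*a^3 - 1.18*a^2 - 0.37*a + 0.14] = -1.29*a^2 - 2.36*a - 0.37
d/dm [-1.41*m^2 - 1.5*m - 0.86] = -2.82*m - 1.5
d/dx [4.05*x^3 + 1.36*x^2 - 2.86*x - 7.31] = 12.15*x^2 + 2.72*x - 2.86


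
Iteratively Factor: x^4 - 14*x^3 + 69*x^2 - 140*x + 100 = (x - 5)*(x^3 - 9*x^2 + 24*x - 20) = (x - 5)*(x - 2)*(x^2 - 7*x + 10) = (x - 5)^2*(x - 2)*(x - 2)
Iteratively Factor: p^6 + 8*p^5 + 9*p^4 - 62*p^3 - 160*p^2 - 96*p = (p + 4)*(p^5 + 4*p^4 - 7*p^3 - 34*p^2 - 24*p) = (p + 1)*(p + 4)*(p^4 + 3*p^3 - 10*p^2 - 24*p) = (p - 3)*(p + 1)*(p + 4)*(p^3 + 6*p^2 + 8*p) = p*(p - 3)*(p + 1)*(p + 4)*(p^2 + 6*p + 8) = p*(p - 3)*(p + 1)*(p + 2)*(p + 4)*(p + 4)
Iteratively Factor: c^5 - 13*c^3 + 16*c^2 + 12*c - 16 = (c - 1)*(c^4 + c^3 - 12*c^2 + 4*c + 16) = (c - 1)*(c + 4)*(c^3 - 3*c^2 + 4) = (c - 2)*(c - 1)*(c + 4)*(c^2 - c - 2) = (c - 2)^2*(c - 1)*(c + 4)*(c + 1)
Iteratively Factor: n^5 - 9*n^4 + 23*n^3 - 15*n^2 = (n - 5)*(n^4 - 4*n^3 + 3*n^2) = (n - 5)*(n - 1)*(n^3 - 3*n^2) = (n - 5)*(n - 3)*(n - 1)*(n^2) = n*(n - 5)*(n - 3)*(n - 1)*(n)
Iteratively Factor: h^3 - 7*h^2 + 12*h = (h - 3)*(h^2 - 4*h) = (h - 4)*(h - 3)*(h)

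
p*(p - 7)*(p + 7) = p^3 - 49*p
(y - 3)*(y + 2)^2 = y^3 + y^2 - 8*y - 12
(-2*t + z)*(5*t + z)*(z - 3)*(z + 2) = -10*t^2*z^2 + 10*t^2*z + 60*t^2 + 3*t*z^3 - 3*t*z^2 - 18*t*z + z^4 - z^3 - 6*z^2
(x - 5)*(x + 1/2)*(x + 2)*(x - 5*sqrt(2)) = x^4 - 5*sqrt(2)*x^3 - 5*x^3/2 - 23*x^2/2 + 25*sqrt(2)*x^2/2 - 5*x + 115*sqrt(2)*x/2 + 25*sqrt(2)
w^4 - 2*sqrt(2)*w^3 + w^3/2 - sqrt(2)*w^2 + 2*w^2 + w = w*(w + 1/2)*(w - sqrt(2))^2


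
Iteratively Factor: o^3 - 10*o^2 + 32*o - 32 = (o - 4)*(o^2 - 6*o + 8) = (o - 4)^2*(o - 2)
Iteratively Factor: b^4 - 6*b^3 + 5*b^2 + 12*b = (b - 4)*(b^3 - 2*b^2 - 3*b) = b*(b - 4)*(b^2 - 2*b - 3) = b*(b - 4)*(b - 3)*(b + 1)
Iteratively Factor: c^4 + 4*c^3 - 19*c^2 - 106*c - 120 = (c + 2)*(c^3 + 2*c^2 - 23*c - 60) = (c + 2)*(c + 3)*(c^2 - c - 20) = (c - 5)*(c + 2)*(c + 3)*(c + 4)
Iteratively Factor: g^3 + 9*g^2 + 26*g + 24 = (g + 4)*(g^2 + 5*g + 6) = (g + 3)*(g + 4)*(g + 2)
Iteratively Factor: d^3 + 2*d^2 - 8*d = (d - 2)*(d^2 + 4*d) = d*(d - 2)*(d + 4)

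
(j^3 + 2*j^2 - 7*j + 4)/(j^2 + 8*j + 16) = (j^2 - 2*j + 1)/(j + 4)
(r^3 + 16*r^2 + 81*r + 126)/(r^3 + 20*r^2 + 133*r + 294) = (r + 3)/(r + 7)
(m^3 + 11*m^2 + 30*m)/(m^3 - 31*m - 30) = m*(m + 6)/(m^2 - 5*m - 6)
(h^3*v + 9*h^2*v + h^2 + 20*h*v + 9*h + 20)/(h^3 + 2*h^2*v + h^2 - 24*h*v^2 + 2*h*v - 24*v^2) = (h^3*v + 9*h^2*v + h^2 + 20*h*v + 9*h + 20)/(h^3 + 2*h^2*v + h^2 - 24*h*v^2 + 2*h*v - 24*v^2)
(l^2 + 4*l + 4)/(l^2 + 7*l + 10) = (l + 2)/(l + 5)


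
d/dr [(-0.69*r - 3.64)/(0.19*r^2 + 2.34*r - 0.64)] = (0.1311*r^2 + 1.3832*r + 8.9592)/(0.0361*r^4 + 0.8892*r^3 + 5.2324*r^2 - 2.9952*r + 0.4096)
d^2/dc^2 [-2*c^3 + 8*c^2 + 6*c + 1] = 16 - 12*c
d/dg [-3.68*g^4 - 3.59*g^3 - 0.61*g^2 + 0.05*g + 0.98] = -14.72*g^3 - 10.77*g^2 - 1.22*g + 0.05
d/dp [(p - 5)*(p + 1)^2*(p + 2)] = 4*p^3 - 3*p^2 - 30*p - 23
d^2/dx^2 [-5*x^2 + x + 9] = -10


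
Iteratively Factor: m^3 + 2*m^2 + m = (m)*(m^2 + 2*m + 1) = m*(m + 1)*(m + 1)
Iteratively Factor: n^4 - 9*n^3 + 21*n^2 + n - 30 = (n + 1)*(n^3 - 10*n^2 + 31*n - 30) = (n - 2)*(n + 1)*(n^2 - 8*n + 15) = (n - 3)*(n - 2)*(n + 1)*(n - 5)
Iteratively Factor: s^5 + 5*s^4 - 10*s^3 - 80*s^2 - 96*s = (s + 4)*(s^4 + s^3 - 14*s^2 - 24*s) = (s + 2)*(s + 4)*(s^3 - s^2 - 12*s) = (s + 2)*(s + 3)*(s + 4)*(s^2 - 4*s) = (s - 4)*(s + 2)*(s + 3)*(s + 4)*(s)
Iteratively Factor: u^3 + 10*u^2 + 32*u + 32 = (u + 4)*(u^2 + 6*u + 8) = (u + 2)*(u + 4)*(u + 4)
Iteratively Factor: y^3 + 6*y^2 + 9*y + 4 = (y + 1)*(y^2 + 5*y + 4) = (y + 1)^2*(y + 4)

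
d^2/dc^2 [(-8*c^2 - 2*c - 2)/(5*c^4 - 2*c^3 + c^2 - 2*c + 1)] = 4*(-300*c^8 - 30*c^7 - 166*c^6 - 117*c^5 + 195*c^4 + 25*c^3 + 15*c^2 + 3*c - 9)/(125*c^12 - 150*c^11 + 135*c^10 - 218*c^9 + 222*c^8 - 150*c^7 + 127*c^6 - 102*c^5 + 54*c^4 - 26*c^3 + 15*c^2 - 6*c + 1)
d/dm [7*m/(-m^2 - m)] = 7/(m + 1)^2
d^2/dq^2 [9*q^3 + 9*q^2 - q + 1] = 54*q + 18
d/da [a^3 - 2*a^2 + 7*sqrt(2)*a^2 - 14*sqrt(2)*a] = 3*a^2 - 4*a + 14*sqrt(2)*a - 14*sqrt(2)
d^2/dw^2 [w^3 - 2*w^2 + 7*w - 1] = 6*w - 4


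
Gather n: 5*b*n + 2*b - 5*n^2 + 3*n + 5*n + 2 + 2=2*b - 5*n^2 + n*(5*b + 8) + 4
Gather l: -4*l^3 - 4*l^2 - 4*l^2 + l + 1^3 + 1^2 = -4*l^3 - 8*l^2 + l + 2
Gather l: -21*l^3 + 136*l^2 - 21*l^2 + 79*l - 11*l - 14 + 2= -21*l^3 + 115*l^2 + 68*l - 12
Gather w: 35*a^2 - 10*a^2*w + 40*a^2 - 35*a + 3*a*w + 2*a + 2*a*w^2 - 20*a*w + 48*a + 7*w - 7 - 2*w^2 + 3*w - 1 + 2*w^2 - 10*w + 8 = 75*a^2 + 2*a*w^2 + 15*a + w*(-10*a^2 - 17*a)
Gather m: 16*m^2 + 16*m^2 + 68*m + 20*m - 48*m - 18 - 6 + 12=32*m^2 + 40*m - 12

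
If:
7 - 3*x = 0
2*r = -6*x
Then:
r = -7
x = 7/3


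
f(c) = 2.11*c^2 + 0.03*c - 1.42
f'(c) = 4.22*c + 0.03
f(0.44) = -1.00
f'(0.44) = 1.89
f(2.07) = 7.68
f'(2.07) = 8.77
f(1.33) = 2.35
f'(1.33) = 5.64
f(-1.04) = 0.83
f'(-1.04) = -4.36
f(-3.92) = 30.89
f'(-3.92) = -16.51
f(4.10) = 34.17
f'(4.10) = 17.33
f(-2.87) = 15.87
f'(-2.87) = -12.08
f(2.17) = 8.58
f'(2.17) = 9.19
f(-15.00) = 472.88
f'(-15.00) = -63.27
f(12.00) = 302.78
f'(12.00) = 50.67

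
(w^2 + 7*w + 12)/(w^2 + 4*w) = (w + 3)/w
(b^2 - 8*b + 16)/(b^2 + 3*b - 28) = (b - 4)/(b + 7)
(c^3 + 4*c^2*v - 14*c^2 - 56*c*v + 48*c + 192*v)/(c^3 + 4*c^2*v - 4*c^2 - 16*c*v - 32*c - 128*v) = (c - 6)/(c + 4)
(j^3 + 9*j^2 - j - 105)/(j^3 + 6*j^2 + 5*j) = (j^2 + 4*j - 21)/(j*(j + 1))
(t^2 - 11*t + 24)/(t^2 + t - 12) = (t - 8)/(t + 4)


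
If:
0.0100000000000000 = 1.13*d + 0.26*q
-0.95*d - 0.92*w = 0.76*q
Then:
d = 0.390977443609023*w + 0.0124223602484472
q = -1.69924812030075*w - 0.015527950310559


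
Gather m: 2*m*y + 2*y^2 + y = 2*m*y + 2*y^2 + y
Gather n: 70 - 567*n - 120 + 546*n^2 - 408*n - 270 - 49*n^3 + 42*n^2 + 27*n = -49*n^3 + 588*n^2 - 948*n - 320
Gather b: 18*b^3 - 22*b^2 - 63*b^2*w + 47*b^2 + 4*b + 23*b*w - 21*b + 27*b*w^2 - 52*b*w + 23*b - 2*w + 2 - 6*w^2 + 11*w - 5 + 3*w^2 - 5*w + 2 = 18*b^3 + b^2*(25 - 63*w) + b*(27*w^2 - 29*w + 6) - 3*w^2 + 4*w - 1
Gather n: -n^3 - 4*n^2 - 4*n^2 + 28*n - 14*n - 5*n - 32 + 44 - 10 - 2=-n^3 - 8*n^2 + 9*n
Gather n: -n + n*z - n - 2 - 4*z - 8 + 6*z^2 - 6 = n*(z - 2) + 6*z^2 - 4*z - 16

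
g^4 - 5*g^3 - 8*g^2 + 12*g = g*(g - 6)*(g - 1)*(g + 2)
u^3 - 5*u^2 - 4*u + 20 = (u - 5)*(u - 2)*(u + 2)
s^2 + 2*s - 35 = (s - 5)*(s + 7)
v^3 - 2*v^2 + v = v*(v - 1)^2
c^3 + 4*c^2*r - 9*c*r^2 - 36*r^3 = (c - 3*r)*(c + 3*r)*(c + 4*r)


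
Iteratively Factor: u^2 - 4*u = (u - 4)*(u)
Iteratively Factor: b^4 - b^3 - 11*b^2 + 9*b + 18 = (b - 3)*(b^3 + 2*b^2 - 5*b - 6) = (b - 3)*(b + 1)*(b^2 + b - 6) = (b - 3)*(b - 2)*(b + 1)*(b + 3)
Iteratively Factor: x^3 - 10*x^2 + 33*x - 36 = (x - 3)*(x^2 - 7*x + 12) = (x - 3)^2*(x - 4)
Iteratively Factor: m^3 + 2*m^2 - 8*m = (m - 2)*(m^2 + 4*m) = m*(m - 2)*(m + 4)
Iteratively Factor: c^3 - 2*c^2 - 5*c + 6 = (c + 2)*(c^2 - 4*c + 3) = (c - 1)*(c + 2)*(c - 3)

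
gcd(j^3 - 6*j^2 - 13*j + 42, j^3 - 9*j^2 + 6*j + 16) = j - 2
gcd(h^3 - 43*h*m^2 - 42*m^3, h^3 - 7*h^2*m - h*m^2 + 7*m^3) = h^2 - 6*h*m - 7*m^2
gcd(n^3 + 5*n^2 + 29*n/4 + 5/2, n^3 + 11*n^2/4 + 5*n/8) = n + 5/2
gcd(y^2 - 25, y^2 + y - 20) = y + 5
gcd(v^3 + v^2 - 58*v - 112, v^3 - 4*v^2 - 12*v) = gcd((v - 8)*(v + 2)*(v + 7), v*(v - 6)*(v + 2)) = v + 2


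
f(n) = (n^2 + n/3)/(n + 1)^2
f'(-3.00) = 0.58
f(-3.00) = 2.00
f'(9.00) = 0.02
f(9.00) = 0.84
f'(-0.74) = -51.21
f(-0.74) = 4.45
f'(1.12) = 0.23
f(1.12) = 0.36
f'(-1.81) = 5.05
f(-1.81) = 4.07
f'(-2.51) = 1.12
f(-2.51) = 2.40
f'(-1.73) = 6.55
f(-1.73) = 4.53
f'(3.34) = 0.07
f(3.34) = 0.65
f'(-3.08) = 0.53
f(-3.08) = 1.96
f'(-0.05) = 0.29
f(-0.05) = -0.02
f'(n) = (2*n + 1/3)/(n + 1)^2 - 2*(n^2 + n/3)/(n + 1)^3 = (5*n + 1)/(3*(n^3 + 3*n^2 + 3*n + 1))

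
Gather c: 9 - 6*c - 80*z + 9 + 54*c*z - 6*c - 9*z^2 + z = c*(54*z - 12) - 9*z^2 - 79*z + 18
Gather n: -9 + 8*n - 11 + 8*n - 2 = 16*n - 22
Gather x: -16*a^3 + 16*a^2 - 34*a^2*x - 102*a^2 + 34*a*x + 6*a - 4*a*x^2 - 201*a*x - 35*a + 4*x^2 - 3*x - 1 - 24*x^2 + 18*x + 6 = -16*a^3 - 86*a^2 - 29*a + x^2*(-4*a - 20) + x*(-34*a^2 - 167*a + 15) + 5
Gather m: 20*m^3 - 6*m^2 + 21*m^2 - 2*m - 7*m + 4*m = 20*m^3 + 15*m^2 - 5*m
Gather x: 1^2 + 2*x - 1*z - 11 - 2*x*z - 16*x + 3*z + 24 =x*(-2*z - 14) + 2*z + 14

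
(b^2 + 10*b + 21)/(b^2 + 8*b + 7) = (b + 3)/(b + 1)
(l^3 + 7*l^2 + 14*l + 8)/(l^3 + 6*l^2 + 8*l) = (l + 1)/l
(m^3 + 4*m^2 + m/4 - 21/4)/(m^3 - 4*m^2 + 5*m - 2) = (m^2 + 5*m + 21/4)/(m^2 - 3*m + 2)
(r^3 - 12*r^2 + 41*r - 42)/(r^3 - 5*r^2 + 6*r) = (r - 7)/r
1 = 1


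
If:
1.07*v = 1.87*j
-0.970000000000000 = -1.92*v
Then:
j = 0.29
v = 0.51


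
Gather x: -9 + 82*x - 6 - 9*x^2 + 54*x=-9*x^2 + 136*x - 15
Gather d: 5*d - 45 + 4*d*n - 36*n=d*(4*n + 5) - 36*n - 45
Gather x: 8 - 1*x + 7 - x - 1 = 14 - 2*x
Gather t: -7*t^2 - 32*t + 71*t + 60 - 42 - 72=-7*t^2 + 39*t - 54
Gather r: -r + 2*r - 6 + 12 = r + 6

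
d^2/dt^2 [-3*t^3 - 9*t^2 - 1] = -18*t - 18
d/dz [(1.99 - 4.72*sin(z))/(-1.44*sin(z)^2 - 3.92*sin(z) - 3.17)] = (-6.7968*sin(z)^2 + 5.7312*sin(z) + 22.7632)*cos(z)/(2.0736*sin(z)^4 + 11.2896*sin(z)^3 + 24.496*sin(z)^2 + 24.8528*sin(z) + 10.0489)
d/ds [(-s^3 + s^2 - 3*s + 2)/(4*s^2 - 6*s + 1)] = (-4*s^4 + 12*s^3 + 3*s^2 - 14*s + 9)/(16*s^4 - 48*s^3 + 44*s^2 - 12*s + 1)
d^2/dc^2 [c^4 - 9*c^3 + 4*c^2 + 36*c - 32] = 12*c^2 - 54*c + 8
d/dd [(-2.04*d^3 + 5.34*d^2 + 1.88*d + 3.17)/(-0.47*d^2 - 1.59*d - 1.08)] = (0.9588*d^4 + 6.4872*d^3 - 0.997400000000001*d^2 - 8.5546*d + 3.0099)/(0.2209*d^4 + 1.4946*d^3 + 3.5433*d^2 + 3.4344*d + 1.1664)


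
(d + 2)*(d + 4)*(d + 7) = d^3 + 13*d^2 + 50*d + 56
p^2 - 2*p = p*(p - 2)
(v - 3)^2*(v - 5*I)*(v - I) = v^4 - 6*v^3 - 6*I*v^3 + 4*v^2 + 36*I*v^2 + 30*v - 54*I*v - 45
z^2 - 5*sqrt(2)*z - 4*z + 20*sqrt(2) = (z - 4)*(z - 5*sqrt(2))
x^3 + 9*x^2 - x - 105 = (x - 3)*(x + 5)*(x + 7)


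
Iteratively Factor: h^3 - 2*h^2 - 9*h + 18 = (h - 3)*(h^2 + h - 6) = (h - 3)*(h + 3)*(h - 2)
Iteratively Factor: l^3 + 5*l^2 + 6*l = (l)*(l^2 + 5*l + 6) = l*(l + 2)*(l + 3)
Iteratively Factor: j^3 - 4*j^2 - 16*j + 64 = (j - 4)*(j^2 - 16) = (j - 4)^2*(j + 4)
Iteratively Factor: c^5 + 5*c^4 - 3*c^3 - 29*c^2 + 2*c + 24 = (c - 2)*(c^4 + 7*c^3 + 11*c^2 - 7*c - 12) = (c - 2)*(c + 1)*(c^3 + 6*c^2 + 5*c - 12) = (c - 2)*(c + 1)*(c + 3)*(c^2 + 3*c - 4) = (c - 2)*(c + 1)*(c + 3)*(c + 4)*(c - 1)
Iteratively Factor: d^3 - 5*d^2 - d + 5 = (d + 1)*(d^2 - 6*d + 5) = (d - 5)*(d + 1)*(d - 1)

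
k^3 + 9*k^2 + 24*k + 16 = (k + 1)*(k + 4)^2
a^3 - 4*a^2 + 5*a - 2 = (a - 2)*(a - 1)^2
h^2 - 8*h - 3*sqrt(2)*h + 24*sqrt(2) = (h - 8)*(h - 3*sqrt(2))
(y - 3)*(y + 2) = y^2 - y - 6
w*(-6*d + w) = -6*d*w + w^2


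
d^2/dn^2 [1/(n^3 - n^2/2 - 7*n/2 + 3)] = 4*((1 - 6*n)*(2*n^3 - n^2 - 7*n + 6) + (-6*n^2 + 2*n + 7)^2)/(2*n^3 - n^2 - 7*n + 6)^3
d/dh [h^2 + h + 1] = 2*h + 1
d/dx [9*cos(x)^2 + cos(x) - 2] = -(18*cos(x) + 1)*sin(x)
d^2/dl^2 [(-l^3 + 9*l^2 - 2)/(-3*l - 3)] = 2*(l^3 + 3*l^2 + 3*l - 7)/(3*(l^3 + 3*l^2 + 3*l + 1))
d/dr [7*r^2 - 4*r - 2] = 14*r - 4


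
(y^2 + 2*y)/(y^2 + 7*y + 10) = y/(y + 5)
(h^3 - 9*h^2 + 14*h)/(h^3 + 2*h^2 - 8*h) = (h - 7)/(h + 4)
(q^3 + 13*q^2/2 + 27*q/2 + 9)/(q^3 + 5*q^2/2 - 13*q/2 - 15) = (2*q + 3)/(2*q - 5)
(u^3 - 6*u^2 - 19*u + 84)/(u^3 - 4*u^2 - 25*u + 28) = (u - 3)/(u - 1)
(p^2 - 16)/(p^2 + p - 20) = (p + 4)/(p + 5)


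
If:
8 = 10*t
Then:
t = 4/5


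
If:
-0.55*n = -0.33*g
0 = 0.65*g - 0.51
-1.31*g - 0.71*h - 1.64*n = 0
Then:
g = 0.78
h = -2.54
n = 0.47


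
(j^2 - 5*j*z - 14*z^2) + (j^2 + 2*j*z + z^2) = 2*j^2 - 3*j*z - 13*z^2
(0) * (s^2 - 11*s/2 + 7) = 0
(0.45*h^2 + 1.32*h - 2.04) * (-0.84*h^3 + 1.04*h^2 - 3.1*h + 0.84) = -0.378*h^5 - 0.6408*h^4 + 1.6914*h^3 - 5.8356*h^2 + 7.4328*h - 1.7136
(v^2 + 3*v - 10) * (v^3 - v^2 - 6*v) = v^5 + 2*v^4 - 19*v^3 - 8*v^2 + 60*v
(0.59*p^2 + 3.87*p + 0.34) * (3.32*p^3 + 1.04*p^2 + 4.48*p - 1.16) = 1.9588*p^5 + 13.462*p^4 + 7.7968*p^3 + 17.0068*p^2 - 2.966*p - 0.3944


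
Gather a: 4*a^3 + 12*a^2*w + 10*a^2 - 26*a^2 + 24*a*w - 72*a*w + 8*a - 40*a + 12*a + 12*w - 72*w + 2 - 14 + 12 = 4*a^3 + a^2*(12*w - 16) + a*(-48*w - 20) - 60*w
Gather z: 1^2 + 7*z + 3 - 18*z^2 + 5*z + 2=-18*z^2 + 12*z + 6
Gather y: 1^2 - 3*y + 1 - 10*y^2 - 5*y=-10*y^2 - 8*y + 2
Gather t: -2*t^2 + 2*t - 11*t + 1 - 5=-2*t^2 - 9*t - 4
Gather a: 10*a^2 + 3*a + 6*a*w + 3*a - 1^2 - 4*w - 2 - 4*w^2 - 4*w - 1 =10*a^2 + a*(6*w + 6) - 4*w^2 - 8*w - 4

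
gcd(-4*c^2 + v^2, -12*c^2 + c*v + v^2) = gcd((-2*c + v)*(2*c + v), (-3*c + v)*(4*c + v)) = 1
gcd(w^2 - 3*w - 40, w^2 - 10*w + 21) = 1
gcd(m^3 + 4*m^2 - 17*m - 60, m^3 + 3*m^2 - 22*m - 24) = m - 4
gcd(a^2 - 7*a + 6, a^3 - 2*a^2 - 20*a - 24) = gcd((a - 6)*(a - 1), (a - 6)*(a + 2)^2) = a - 6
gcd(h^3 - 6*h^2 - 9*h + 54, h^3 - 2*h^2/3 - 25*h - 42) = h^2 - 3*h - 18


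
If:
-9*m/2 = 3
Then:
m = -2/3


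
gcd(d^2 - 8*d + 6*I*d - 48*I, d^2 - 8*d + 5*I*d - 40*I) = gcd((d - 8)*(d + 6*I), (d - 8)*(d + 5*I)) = d - 8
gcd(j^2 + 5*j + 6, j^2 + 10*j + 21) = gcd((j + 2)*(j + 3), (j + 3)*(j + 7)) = j + 3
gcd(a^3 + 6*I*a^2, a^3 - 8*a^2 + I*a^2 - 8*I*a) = a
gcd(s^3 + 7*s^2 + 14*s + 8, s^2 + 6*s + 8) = s^2 + 6*s + 8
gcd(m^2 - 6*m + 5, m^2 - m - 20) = m - 5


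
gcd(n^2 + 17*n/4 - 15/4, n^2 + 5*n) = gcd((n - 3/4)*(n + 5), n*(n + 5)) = n + 5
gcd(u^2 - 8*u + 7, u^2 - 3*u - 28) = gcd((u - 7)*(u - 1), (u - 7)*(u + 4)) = u - 7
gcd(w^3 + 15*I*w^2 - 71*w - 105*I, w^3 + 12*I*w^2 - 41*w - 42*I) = w^2 + 10*I*w - 21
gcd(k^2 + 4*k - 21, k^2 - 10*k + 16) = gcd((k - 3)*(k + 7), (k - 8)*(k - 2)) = 1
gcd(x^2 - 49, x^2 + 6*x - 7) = x + 7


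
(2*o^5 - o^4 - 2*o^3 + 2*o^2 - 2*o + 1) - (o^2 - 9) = 2*o^5 - o^4 - 2*o^3 + o^2 - 2*o + 10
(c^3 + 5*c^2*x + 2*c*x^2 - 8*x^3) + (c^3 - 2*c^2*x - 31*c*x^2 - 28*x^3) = 2*c^3 + 3*c^2*x - 29*c*x^2 - 36*x^3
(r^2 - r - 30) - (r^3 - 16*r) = -r^3 + r^2 + 15*r - 30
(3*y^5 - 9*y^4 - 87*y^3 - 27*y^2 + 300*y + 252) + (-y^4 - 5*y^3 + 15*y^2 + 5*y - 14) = 3*y^5 - 10*y^4 - 92*y^3 - 12*y^2 + 305*y + 238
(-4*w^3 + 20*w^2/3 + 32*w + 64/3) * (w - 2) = -4*w^4 + 44*w^3/3 + 56*w^2/3 - 128*w/3 - 128/3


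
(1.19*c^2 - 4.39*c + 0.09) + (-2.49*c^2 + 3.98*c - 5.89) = -1.3*c^2 - 0.41*c - 5.8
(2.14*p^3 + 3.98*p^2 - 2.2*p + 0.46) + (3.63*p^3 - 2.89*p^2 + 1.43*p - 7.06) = 5.77*p^3 + 1.09*p^2 - 0.77*p - 6.6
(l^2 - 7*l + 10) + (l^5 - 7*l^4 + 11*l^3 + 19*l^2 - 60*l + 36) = l^5 - 7*l^4 + 11*l^3 + 20*l^2 - 67*l + 46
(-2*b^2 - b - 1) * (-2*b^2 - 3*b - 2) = 4*b^4 + 8*b^3 + 9*b^2 + 5*b + 2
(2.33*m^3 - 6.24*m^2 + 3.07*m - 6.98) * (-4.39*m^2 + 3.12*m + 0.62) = -10.2287*m^5 + 34.6632*m^4 - 31.5015*m^3 + 36.3518*m^2 - 19.8742*m - 4.3276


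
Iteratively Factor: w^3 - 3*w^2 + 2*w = (w - 1)*(w^2 - 2*w) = w*(w - 1)*(w - 2)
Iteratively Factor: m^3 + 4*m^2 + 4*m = (m)*(m^2 + 4*m + 4) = m*(m + 2)*(m + 2)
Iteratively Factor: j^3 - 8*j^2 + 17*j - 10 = (j - 2)*(j^2 - 6*j + 5) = (j - 2)*(j - 1)*(j - 5)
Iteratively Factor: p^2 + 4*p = (p + 4)*(p)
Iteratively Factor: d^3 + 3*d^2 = (d + 3)*(d^2) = d*(d + 3)*(d)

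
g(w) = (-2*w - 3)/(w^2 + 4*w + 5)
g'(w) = (-2*w - 4)*(-2*w - 3)/(w^2 + 4*w + 5)^2 - 2/(w^2 + 4*w + 5)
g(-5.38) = 0.62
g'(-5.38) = 0.18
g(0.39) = -0.56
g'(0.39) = 0.10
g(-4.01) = 1.00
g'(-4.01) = 0.40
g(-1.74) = 0.45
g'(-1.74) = -2.09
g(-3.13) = 1.43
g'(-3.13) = 0.54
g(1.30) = -0.47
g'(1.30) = 0.09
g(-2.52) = 1.61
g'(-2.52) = -0.26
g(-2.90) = 1.55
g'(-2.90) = 0.43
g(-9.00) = 0.30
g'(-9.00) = 0.04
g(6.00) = -0.23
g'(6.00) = 0.03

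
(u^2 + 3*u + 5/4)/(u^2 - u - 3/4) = (2*u + 5)/(2*u - 3)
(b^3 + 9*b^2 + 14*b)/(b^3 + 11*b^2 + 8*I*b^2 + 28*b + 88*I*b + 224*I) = b*(b + 2)/(b^2 + 4*b*(1 + 2*I) + 32*I)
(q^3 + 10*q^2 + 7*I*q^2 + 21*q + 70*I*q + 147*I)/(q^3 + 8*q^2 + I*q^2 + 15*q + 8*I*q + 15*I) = (q^2 + 7*q*(1 + I) + 49*I)/(q^2 + q*(5 + I) + 5*I)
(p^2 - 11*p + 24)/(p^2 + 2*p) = (p^2 - 11*p + 24)/(p*(p + 2))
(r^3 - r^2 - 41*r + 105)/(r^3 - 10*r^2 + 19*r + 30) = (r^2 + 4*r - 21)/(r^2 - 5*r - 6)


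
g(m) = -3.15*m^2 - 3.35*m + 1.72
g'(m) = -6.3*m - 3.35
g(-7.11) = -133.70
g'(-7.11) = 41.44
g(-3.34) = -22.23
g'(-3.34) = 17.69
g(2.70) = -30.29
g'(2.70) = -20.36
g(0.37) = 0.05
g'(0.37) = -5.68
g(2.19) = -20.72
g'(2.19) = -17.15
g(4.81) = -87.27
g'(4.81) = -33.65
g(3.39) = -45.84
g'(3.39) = -24.71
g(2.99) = -36.46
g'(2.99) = -22.19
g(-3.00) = -16.58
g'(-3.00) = 15.55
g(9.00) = -283.58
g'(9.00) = -60.05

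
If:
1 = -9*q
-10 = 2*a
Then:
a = -5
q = -1/9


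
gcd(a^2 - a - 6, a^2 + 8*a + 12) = a + 2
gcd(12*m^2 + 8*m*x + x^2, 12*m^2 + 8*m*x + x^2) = 12*m^2 + 8*m*x + x^2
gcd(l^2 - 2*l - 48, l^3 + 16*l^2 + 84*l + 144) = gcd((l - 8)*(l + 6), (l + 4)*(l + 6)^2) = l + 6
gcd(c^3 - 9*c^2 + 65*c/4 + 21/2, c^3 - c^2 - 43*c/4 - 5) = c + 1/2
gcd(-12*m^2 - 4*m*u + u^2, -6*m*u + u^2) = -6*m + u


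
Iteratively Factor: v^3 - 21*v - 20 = (v + 1)*(v^2 - v - 20) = (v - 5)*(v + 1)*(v + 4)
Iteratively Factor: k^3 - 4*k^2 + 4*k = (k)*(k^2 - 4*k + 4) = k*(k - 2)*(k - 2)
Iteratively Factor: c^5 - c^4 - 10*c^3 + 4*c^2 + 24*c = (c + 2)*(c^4 - 3*c^3 - 4*c^2 + 12*c) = (c - 3)*(c + 2)*(c^3 - 4*c) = c*(c - 3)*(c + 2)*(c^2 - 4) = c*(c - 3)*(c - 2)*(c + 2)*(c + 2)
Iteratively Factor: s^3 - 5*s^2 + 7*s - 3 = (s - 3)*(s^2 - 2*s + 1) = (s - 3)*(s - 1)*(s - 1)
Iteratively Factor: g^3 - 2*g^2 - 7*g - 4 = (g - 4)*(g^2 + 2*g + 1) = (g - 4)*(g + 1)*(g + 1)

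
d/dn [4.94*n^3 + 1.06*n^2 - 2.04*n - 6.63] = 14.82*n^2 + 2.12*n - 2.04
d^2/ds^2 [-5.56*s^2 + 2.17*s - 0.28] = -11.1200000000000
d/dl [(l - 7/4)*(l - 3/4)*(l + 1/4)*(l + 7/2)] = 4*l^3 + 15*l^2/4 - 115*l/8 + 175/64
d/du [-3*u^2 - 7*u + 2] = -6*u - 7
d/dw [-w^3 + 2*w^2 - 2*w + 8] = -3*w^2 + 4*w - 2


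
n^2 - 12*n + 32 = (n - 8)*(n - 4)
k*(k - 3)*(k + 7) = k^3 + 4*k^2 - 21*k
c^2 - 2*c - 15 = (c - 5)*(c + 3)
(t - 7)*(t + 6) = t^2 - t - 42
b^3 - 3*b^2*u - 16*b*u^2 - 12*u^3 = (b - 6*u)*(b + u)*(b + 2*u)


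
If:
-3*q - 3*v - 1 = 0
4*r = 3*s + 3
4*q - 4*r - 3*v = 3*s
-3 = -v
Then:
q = -10/3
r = -29/12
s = -38/9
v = 3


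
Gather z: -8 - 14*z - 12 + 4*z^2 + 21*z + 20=4*z^2 + 7*z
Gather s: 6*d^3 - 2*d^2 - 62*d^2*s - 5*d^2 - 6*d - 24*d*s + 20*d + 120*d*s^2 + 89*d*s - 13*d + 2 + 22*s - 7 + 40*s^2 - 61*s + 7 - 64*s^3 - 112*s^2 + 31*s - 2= 6*d^3 - 7*d^2 + d - 64*s^3 + s^2*(120*d - 72) + s*(-62*d^2 + 65*d - 8)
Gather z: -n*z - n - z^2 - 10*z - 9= -n - z^2 + z*(-n - 10) - 9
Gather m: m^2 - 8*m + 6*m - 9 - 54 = m^2 - 2*m - 63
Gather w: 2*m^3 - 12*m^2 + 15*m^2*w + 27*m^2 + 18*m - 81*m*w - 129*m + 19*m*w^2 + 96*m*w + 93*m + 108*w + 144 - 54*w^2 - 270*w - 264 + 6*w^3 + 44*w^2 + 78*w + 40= 2*m^3 + 15*m^2 - 18*m + 6*w^3 + w^2*(19*m - 10) + w*(15*m^2 + 15*m - 84) - 80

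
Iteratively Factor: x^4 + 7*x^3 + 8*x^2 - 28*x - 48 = (x - 2)*(x^3 + 9*x^2 + 26*x + 24) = (x - 2)*(x + 4)*(x^2 + 5*x + 6) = (x - 2)*(x + 2)*(x + 4)*(x + 3)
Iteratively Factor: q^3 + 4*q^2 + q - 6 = (q + 3)*(q^2 + q - 2) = (q - 1)*(q + 3)*(q + 2)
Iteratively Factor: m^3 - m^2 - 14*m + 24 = (m + 4)*(m^2 - 5*m + 6) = (m - 3)*(m + 4)*(m - 2)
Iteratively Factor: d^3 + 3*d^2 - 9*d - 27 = (d + 3)*(d^2 - 9) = (d - 3)*(d + 3)*(d + 3)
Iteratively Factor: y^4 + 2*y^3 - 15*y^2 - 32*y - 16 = (y + 4)*(y^3 - 2*y^2 - 7*y - 4) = (y + 1)*(y + 4)*(y^2 - 3*y - 4) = (y - 4)*(y + 1)*(y + 4)*(y + 1)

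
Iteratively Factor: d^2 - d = (d)*(d - 1)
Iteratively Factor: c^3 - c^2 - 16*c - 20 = (c + 2)*(c^2 - 3*c - 10) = (c - 5)*(c + 2)*(c + 2)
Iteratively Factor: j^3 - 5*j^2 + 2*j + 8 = (j - 2)*(j^2 - 3*j - 4) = (j - 4)*(j - 2)*(j + 1)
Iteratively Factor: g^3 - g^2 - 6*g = (g)*(g^2 - g - 6) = g*(g + 2)*(g - 3)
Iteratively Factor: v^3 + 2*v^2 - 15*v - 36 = (v + 3)*(v^2 - v - 12) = (v - 4)*(v + 3)*(v + 3)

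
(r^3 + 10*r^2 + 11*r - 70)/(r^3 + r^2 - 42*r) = (r^2 + 3*r - 10)/(r*(r - 6))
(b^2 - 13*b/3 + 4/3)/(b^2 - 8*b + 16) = (b - 1/3)/(b - 4)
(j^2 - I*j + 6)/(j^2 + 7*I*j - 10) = (j - 3*I)/(j + 5*I)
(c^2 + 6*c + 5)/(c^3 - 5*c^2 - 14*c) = (c^2 + 6*c + 5)/(c*(c^2 - 5*c - 14))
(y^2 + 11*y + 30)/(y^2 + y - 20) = (y + 6)/(y - 4)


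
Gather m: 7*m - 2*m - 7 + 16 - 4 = 5*m + 5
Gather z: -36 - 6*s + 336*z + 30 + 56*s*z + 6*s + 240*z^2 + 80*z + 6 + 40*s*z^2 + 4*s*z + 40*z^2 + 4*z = z^2*(40*s + 280) + z*(60*s + 420)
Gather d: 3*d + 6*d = 9*d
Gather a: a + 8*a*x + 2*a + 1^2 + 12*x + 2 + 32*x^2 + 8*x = a*(8*x + 3) + 32*x^2 + 20*x + 3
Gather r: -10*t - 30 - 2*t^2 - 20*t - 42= -2*t^2 - 30*t - 72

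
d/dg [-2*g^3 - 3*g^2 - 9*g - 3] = -6*g^2 - 6*g - 9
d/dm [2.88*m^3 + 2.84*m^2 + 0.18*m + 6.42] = 8.64*m^2 + 5.68*m + 0.18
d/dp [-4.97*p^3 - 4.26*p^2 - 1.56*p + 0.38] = -14.91*p^2 - 8.52*p - 1.56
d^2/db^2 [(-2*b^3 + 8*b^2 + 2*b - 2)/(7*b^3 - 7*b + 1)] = 8*(98*b^6 + 168*b^4 - 98*b^3 + 63*b^2 + 9*b - 19)/(343*b^9 - 1029*b^7 + 147*b^6 + 1029*b^5 - 294*b^4 - 322*b^3 + 147*b^2 - 21*b + 1)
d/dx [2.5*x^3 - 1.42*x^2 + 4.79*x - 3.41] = 7.5*x^2 - 2.84*x + 4.79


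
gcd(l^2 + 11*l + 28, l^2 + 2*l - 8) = l + 4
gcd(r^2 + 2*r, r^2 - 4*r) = r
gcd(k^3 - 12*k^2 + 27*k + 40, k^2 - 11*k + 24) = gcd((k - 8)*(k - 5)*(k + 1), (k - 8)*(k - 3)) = k - 8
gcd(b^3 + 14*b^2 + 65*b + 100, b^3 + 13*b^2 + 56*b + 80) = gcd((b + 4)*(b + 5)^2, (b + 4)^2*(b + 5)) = b^2 + 9*b + 20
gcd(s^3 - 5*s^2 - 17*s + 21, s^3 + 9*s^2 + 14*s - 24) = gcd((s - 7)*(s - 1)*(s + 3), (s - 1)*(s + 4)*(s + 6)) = s - 1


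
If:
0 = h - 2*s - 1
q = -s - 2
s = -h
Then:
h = 1/3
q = -5/3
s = -1/3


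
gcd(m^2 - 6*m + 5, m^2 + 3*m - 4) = m - 1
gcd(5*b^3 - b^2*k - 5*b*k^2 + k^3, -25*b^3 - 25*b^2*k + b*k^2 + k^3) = 5*b^2 + 4*b*k - k^2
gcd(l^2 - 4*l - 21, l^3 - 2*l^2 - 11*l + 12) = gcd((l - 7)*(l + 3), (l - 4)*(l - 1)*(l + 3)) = l + 3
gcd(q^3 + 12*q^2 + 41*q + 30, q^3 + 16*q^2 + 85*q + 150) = q^2 + 11*q + 30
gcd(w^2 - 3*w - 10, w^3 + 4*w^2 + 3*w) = 1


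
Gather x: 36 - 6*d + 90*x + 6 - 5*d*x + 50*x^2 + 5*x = -6*d + 50*x^2 + x*(95 - 5*d) + 42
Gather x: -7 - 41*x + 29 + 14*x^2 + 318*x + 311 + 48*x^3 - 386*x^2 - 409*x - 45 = 48*x^3 - 372*x^2 - 132*x + 288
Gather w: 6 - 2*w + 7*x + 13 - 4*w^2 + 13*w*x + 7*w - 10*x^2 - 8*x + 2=-4*w^2 + w*(13*x + 5) - 10*x^2 - x + 21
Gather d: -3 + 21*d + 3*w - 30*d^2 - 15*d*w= -30*d^2 + d*(21 - 15*w) + 3*w - 3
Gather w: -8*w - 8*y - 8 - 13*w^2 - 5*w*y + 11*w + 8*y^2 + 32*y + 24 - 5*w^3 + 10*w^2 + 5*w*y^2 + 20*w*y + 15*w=-5*w^3 - 3*w^2 + w*(5*y^2 + 15*y + 18) + 8*y^2 + 24*y + 16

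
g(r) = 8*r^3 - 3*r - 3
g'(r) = 24*r^2 - 3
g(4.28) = 611.38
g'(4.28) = 436.64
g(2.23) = 79.03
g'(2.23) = 116.35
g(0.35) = -3.71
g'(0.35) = -0.06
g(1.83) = 40.54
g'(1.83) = 77.37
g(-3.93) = -476.80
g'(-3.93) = 367.68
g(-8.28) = -4519.47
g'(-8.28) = 1642.40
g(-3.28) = -275.46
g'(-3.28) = 255.20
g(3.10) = 226.03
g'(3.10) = 227.64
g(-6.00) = -1713.00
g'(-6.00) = 861.00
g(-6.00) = -1713.00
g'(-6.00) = 861.00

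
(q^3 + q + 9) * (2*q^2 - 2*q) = 2*q^5 - 2*q^4 + 2*q^3 + 16*q^2 - 18*q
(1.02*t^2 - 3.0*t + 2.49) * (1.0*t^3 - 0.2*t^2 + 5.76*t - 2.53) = 1.02*t^5 - 3.204*t^4 + 8.9652*t^3 - 20.3586*t^2 + 21.9324*t - 6.2997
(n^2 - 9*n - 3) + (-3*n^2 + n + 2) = -2*n^2 - 8*n - 1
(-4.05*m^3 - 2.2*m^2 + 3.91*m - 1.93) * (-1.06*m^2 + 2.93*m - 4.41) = 4.293*m^5 - 9.5345*m^4 + 7.2699*m^3 + 23.2041*m^2 - 22.898*m + 8.5113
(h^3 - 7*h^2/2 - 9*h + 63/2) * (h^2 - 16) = h^5 - 7*h^4/2 - 25*h^3 + 175*h^2/2 + 144*h - 504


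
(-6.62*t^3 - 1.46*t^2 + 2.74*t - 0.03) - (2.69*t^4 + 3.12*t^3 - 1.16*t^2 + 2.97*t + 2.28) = -2.69*t^4 - 9.74*t^3 - 0.3*t^2 - 0.23*t - 2.31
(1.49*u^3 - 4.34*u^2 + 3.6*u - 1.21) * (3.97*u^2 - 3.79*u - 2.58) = 5.9153*u^5 - 22.8769*u^4 + 26.8964*u^3 - 7.2505*u^2 - 4.7021*u + 3.1218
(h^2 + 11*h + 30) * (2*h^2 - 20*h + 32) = 2*h^4 + 2*h^3 - 128*h^2 - 248*h + 960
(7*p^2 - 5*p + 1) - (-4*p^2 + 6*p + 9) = 11*p^2 - 11*p - 8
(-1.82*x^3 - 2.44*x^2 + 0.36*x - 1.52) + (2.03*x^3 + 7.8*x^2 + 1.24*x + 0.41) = 0.21*x^3 + 5.36*x^2 + 1.6*x - 1.11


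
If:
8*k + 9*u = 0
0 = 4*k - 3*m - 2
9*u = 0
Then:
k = 0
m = -2/3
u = 0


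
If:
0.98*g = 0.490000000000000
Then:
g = 0.50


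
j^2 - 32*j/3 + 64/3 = (j - 8)*(j - 8/3)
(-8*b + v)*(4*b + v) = -32*b^2 - 4*b*v + v^2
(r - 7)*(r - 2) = r^2 - 9*r + 14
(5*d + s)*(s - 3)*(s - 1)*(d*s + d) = 5*d^2*s^3 - 15*d^2*s^2 - 5*d^2*s + 15*d^2 + d*s^4 - 3*d*s^3 - d*s^2 + 3*d*s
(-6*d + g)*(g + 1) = -6*d*g - 6*d + g^2 + g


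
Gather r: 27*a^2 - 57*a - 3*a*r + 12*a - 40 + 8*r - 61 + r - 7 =27*a^2 - 45*a + r*(9 - 3*a) - 108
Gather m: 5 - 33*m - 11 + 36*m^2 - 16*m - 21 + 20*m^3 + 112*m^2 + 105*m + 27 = 20*m^3 + 148*m^2 + 56*m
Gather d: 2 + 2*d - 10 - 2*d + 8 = 0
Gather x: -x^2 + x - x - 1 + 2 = 1 - x^2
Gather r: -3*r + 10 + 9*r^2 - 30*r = 9*r^2 - 33*r + 10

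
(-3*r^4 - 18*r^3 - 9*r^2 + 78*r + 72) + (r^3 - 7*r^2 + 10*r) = -3*r^4 - 17*r^3 - 16*r^2 + 88*r + 72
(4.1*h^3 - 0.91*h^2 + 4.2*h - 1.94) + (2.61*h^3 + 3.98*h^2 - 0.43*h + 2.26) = 6.71*h^3 + 3.07*h^2 + 3.77*h + 0.32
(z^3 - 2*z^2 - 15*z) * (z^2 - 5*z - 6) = z^5 - 7*z^4 - 11*z^3 + 87*z^2 + 90*z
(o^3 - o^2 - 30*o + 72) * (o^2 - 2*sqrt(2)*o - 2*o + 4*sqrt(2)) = o^5 - 3*o^4 - 2*sqrt(2)*o^4 - 28*o^3 + 6*sqrt(2)*o^3 + 56*sqrt(2)*o^2 + 132*o^2 - 264*sqrt(2)*o - 144*o + 288*sqrt(2)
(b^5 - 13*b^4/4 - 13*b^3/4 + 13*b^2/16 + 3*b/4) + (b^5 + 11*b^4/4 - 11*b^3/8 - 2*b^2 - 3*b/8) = 2*b^5 - b^4/2 - 37*b^3/8 - 19*b^2/16 + 3*b/8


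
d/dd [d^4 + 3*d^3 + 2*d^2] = d*(4*d^2 + 9*d + 4)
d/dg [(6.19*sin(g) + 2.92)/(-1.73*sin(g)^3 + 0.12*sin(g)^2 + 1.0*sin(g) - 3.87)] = (21.4174*sin(g)^3 + 14.412*sin(g)^2 - 0.7008*sin(g) - 26.8753)*cos(g)/(2.9929*sin(g)^6 - 0.4152*sin(g)^5 - 3.4456*sin(g)^4 + 13.6302*sin(g)^3 + 0.0712*sin(g)^2 - 7.74*sin(g) + 14.9769)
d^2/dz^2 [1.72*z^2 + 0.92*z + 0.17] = 3.44000000000000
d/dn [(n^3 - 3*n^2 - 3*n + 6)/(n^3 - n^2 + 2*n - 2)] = (2*n^4 + 10*n^3 - 33*n^2 + 24*n - 6)/(n^6 - 2*n^5 + 5*n^4 - 8*n^3 + 8*n^2 - 8*n + 4)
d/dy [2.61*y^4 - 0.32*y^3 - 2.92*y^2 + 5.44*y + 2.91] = 10.44*y^3 - 0.96*y^2 - 5.84*y + 5.44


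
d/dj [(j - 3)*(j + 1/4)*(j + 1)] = 3*j^2 - 7*j/2 - 7/2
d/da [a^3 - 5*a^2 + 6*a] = 3*a^2 - 10*a + 6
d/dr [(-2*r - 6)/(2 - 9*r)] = -58/(9*r - 2)^2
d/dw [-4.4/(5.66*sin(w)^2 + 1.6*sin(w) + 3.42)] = (49.808*sin(w) + 7.04)*cos(w)/(5.66*sin(w)^2 + 1.6*sin(w) + 3.42)^2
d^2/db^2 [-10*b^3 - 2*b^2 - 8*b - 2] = -60*b - 4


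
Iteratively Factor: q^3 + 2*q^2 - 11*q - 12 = (q - 3)*(q^2 + 5*q + 4) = (q - 3)*(q + 1)*(q + 4)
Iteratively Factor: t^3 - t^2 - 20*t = (t + 4)*(t^2 - 5*t) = t*(t + 4)*(t - 5)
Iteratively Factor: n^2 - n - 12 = (n + 3)*(n - 4)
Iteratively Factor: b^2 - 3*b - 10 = (b - 5)*(b + 2)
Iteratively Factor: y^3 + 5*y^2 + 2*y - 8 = (y + 4)*(y^2 + y - 2) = (y + 2)*(y + 4)*(y - 1)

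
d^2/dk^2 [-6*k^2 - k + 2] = -12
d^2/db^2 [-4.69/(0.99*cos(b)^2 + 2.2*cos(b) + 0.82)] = (18.386676*(1 - cos(b)^2)^2 + 30.64446*cos(b)^3 + 16.66357*cos(b)^2 - 69.74968*cos(b) - 56.171192)/(0.99*cos(b)^2 + 2.2*cos(b) + 0.82)^3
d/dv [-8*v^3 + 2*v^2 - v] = -24*v^2 + 4*v - 1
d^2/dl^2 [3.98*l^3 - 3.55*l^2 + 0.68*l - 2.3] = 23.88*l - 7.1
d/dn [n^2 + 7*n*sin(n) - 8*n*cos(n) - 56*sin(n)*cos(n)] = 8*n*sin(n) + 7*n*cos(n) + 2*n + 7*sin(n) - 8*cos(n) - 56*cos(2*n)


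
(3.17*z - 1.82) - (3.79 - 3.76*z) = 6.93*z - 5.61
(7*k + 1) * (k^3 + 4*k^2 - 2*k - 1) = 7*k^4 + 29*k^3 - 10*k^2 - 9*k - 1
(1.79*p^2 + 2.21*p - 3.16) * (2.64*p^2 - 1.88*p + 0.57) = 4.7256*p^4 + 2.4692*p^3 - 11.4769*p^2 + 7.2005*p - 1.8012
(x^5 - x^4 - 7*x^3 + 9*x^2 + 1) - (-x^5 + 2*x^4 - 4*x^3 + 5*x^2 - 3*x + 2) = 2*x^5 - 3*x^4 - 3*x^3 + 4*x^2 + 3*x - 1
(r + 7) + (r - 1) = 2*r + 6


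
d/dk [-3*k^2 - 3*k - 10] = -6*k - 3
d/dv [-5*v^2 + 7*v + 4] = 7 - 10*v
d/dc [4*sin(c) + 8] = 4*cos(c)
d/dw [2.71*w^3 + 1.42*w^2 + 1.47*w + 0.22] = 8.13*w^2 + 2.84*w + 1.47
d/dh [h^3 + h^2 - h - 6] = 3*h^2 + 2*h - 1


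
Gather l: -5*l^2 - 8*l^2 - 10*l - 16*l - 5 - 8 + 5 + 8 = -13*l^2 - 26*l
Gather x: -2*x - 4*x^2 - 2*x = -4*x^2 - 4*x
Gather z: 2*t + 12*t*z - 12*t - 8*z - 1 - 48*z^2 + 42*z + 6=-10*t - 48*z^2 + z*(12*t + 34) + 5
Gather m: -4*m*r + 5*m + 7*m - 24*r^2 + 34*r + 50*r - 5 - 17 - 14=m*(12 - 4*r) - 24*r^2 + 84*r - 36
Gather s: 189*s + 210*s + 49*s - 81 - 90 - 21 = 448*s - 192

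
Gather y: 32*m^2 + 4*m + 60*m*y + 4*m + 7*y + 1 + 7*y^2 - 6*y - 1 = 32*m^2 + 8*m + 7*y^2 + y*(60*m + 1)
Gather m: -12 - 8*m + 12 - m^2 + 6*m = -m^2 - 2*m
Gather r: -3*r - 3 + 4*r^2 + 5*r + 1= 4*r^2 + 2*r - 2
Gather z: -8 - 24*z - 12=-24*z - 20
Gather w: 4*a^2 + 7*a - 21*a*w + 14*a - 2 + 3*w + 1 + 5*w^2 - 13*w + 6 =4*a^2 + 21*a + 5*w^2 + w*(-21*a - 10) + 5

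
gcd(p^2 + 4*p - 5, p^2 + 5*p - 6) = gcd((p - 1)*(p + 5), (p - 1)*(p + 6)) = p - 1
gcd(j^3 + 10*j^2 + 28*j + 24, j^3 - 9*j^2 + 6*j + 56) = j + 2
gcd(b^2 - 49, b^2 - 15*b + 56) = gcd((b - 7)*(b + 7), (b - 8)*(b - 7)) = b - 7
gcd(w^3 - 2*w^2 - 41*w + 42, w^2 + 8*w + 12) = w + 6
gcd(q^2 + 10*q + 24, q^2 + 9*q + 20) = q + 4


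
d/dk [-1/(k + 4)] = (k + 4)^(-2)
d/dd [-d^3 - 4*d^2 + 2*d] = -3*d^2 - 8*d + 2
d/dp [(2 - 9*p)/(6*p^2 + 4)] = 3*(9*p^2 - 4*p - 6)/(2*(9*p^4 + 12*p^2 + 4))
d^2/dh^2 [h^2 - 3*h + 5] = 2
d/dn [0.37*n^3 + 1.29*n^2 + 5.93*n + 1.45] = 1.11*n^2 + 2.58*n + 5.93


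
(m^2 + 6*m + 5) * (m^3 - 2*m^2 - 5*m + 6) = m^5 + 4*m^4 - 12*m^3 - 34*m^2 + 11*m + 30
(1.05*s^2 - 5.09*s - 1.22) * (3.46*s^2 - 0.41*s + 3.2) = 3.633*s^4 - 18.0419*s^3 + 1.2257*s^2 - 15.7878*s - 3.904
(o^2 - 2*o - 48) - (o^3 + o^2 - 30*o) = -o^3 + 28*o - 48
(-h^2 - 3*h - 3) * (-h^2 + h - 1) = h^4 + 2*h^3 + h^2 + 3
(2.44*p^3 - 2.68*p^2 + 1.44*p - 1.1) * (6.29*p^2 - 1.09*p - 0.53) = 15.3476*p^5 - 19.5168*p^4 + 10.6856*p^3 - 7.0682*p^2 + 0.4358*p + 0.583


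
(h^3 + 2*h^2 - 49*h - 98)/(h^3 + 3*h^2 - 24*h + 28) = (h^2 - 5*h - 14)/(h^2 - 4*h + 4)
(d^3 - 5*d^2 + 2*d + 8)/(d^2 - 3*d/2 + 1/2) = 2*(d^3 - 5*d^2 + 2*d + 8)/(2*d^2 - 3*d + 1)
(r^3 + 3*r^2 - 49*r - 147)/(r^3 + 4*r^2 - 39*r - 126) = (r - 7)/(r - 6)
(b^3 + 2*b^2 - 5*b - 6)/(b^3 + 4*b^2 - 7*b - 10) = (b + 3)/(b + 5)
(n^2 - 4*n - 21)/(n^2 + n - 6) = (n - 7)/(n - 2)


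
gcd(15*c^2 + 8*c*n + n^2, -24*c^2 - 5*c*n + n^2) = 3*c + n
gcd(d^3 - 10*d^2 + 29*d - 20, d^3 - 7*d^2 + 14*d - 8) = d^2 - 5*d + 4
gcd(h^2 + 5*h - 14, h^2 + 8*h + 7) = h + 7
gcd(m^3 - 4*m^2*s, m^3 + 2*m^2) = m^2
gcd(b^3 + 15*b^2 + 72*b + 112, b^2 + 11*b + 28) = b^2 + 11*b + 28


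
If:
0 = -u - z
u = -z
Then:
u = -z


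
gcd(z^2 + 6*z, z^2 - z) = z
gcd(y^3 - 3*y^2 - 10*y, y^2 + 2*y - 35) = y - 5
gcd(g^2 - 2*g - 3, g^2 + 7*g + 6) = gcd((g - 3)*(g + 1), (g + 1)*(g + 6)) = g + 1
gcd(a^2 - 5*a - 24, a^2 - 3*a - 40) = a - 8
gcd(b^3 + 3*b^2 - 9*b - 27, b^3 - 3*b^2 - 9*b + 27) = b^2 - 9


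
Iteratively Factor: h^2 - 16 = (h - 4)*(h + 4)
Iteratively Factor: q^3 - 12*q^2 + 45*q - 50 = (q - 5)*(q^2 - 7*q + 10) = (q - 5)^2*(q - 2)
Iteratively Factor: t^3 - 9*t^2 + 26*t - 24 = (t - 4)*(t^2 - 5*t + 6) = (t - 4)*(t - 3)*(t - 2)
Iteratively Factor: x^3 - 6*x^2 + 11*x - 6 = (x - 2)*(x^2 - 4*x + 3) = (x - 2)*(x - 1)*(x - 3)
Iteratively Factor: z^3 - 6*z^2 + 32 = (z - 4)*(z^2 - 2*z - 8) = (z - 4)*(z + 2)*(z - 4)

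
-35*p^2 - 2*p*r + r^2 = (-7*p + r)*(5*p + r)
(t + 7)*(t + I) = t^2 + 7*t + I*t + 7*I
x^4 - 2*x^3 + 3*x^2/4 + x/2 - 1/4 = (x - 1)^2*(x - 1/2)*(x + 1/2)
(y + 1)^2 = y^2 + 2*y + 1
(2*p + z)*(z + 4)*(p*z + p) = 2*p^2*z^2 + 10*p^2*z + 8*p^2 + p*z^3 + 5*p*z^2 + 4*p*z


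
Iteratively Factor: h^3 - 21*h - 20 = (h + 1)*(h^2 - h - 20) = (h + 1)*(h + 4)*(h - 5)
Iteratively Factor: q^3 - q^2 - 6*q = (q - 3)*(q^2 + 2*q) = (q - 3)*(q + 2)*(q)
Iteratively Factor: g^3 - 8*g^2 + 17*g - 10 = (g - 2)*(g^2 - 6*g + 5) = (g - 5)*(g - 2)*(g - 1)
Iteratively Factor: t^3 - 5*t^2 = (t)*(t^2 - 5*t) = t^2*(t - 5)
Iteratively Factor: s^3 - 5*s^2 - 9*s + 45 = (s + 3)*(s^2 - 8*s + 15) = (s - 5)*(s + 3)*(s - 3)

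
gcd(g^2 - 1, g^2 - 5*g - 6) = g + 1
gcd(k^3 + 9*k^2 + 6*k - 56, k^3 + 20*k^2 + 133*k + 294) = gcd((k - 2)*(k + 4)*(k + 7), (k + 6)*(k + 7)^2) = k + 7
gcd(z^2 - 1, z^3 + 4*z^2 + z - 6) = z - 1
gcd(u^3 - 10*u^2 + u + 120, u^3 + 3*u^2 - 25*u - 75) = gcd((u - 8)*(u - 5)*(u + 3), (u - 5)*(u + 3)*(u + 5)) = u^2 - 2*u - 15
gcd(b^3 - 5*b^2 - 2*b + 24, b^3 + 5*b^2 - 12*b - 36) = b^2 - b - 6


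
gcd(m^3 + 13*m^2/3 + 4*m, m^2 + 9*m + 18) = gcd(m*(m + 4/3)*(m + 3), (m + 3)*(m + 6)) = m + 3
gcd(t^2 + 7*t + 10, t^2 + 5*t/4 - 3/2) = t + 2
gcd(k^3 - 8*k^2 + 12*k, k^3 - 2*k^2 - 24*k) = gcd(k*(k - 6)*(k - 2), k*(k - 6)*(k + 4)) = k^2 - 6*k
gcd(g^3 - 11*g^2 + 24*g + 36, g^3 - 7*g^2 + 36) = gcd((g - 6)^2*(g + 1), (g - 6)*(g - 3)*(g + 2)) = g - 6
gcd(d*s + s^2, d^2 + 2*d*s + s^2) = d + s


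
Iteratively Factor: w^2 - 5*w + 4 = (w - 4)*(w - 1)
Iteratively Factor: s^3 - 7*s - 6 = (s + 1)*(s^2 - s - 6) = (s - 3)*(s + 1)*(s + 2)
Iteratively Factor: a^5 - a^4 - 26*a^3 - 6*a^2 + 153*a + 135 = (a + 3)*(a^4 - 4*a^3 - 14*a^2 + 36*a + 45) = (a - 3)*(a + 3)*(a^3 - a^2 - 17*a - 15) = (a - 3)*(a + 3)^2*(a^2 - 4*a - 5) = (a - 5)*(a - 3)*(a + 3)^2*(a + 1)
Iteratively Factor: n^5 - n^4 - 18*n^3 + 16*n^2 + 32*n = (n + 4)*(n^4 - 5*n^3 + 2*n^2 + 8*n) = (n - 2)*(n + 4)*(n^3 - 3*n^2 - 4*n) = (n - 2)*(n + 1)*(n + 4)*(n^2 - 4*n) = (n - 4)*(n - 2)*(n + 1)*(n + 4)*(n)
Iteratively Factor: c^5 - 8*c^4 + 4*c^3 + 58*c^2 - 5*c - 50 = (c - 5)*(c^4 - 3*c^3 - 11*c^2 + 3*c + 10) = (c - 5)^2*(c^3 + 2*c^2 - c - 2) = (c - 5)^2*(c + 2)*(c^2 - 1) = (c - 5)^2*(c - 1)*(c + 2)*(c + 1)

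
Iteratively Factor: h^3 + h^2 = (h)*(h^2 + h) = h*(h + 1)*(h)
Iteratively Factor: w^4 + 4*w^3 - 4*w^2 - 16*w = (w + 2)*(w^3 + 2*w^2 - 8*w) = (w + 2)*(w + 4)*(w^2 - 2*w) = w*(w + 2)*(w + 4)*(w - 2)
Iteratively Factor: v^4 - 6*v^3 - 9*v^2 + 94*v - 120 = (v - 2)*(v^3 - 4*v^2 - 17*v + 60) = (v - 5)*(v - 2)*(v^2 + v - 12) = (v - 5)*(v - 2)*(v + 4)*(v - 3)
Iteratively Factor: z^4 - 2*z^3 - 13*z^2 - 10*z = (z - 5)*(z^3 + 3*z^2 + 2*z) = (z - 5)*(z + 2)*(z^2 + z) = z*(z - 5)*(z + 2)*(z + 1)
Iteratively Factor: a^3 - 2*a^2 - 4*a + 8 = (a - 2)*(a^2 - 4) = (a - 2)*(a + 2)*(a - 2)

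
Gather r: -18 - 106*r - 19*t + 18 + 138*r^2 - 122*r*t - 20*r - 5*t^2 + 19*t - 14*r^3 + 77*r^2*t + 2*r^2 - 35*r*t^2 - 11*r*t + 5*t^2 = -14*r^3 + r^2*(77*t + 140) + r*(-35*t^2 - 133*t - 126)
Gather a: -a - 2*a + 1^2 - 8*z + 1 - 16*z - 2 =-3*a - 24*z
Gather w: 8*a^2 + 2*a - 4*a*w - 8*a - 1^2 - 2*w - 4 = 8*a^2 - 6*a + w*(-4*a - 2) - 5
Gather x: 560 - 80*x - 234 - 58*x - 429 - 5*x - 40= -143*x - 143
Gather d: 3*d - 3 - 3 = 3*d - 6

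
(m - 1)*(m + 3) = m^2 + 2*m - 3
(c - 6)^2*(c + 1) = c^3 - 11*c^2 + 24*c + 36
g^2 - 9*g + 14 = (g - 7)*(g - 2)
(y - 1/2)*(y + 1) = y^2 + y/2 - 1/2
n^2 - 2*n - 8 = (n - 4)*(n + 2)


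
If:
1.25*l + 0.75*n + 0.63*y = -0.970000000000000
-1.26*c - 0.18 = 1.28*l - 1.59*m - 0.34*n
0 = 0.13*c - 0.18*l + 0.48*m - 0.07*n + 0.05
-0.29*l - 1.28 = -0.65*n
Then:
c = 0.100792311971717*y + 0.853158480340254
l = -0.397572815533981*y - 1.54417475728155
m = -0.202255442097518*y - 0.727586813344579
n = 1.28029126213592 - 0.177378640776699*y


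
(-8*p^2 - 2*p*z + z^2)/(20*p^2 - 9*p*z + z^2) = (2*p + z)/(-5*p + z)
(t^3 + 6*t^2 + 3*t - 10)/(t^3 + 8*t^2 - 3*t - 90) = (t^2 + t - 2)/(t^2 + 3*t - 18)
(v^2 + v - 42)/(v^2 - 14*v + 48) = (v + 7)/(v - 8)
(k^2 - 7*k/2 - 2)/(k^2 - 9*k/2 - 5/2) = (k - 4)/(k - 5)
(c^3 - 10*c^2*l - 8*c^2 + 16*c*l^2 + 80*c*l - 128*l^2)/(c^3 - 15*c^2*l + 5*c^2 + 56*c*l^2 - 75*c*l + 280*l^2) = (c^2 - 2*c*l - 8*c + 16*l)/(c^2 - 7*c*l + 5*c - 35*l)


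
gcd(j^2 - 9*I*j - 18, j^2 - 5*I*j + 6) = j - 6*I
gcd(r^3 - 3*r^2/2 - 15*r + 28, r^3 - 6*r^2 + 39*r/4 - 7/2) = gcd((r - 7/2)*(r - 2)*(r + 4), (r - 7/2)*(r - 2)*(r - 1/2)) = r^2 - 11*r/2 + 7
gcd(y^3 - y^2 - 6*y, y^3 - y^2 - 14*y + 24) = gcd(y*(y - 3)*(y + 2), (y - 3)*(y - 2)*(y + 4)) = y - 3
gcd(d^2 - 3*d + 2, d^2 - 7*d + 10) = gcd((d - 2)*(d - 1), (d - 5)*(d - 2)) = d - 2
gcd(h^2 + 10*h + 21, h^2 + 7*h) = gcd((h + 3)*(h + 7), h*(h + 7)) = h + 7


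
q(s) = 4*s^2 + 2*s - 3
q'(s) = 8*s + 2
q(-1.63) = 4.37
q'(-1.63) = -11.04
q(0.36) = -1.76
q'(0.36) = 4.88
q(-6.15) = 135.99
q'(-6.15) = -47.20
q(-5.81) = 120.40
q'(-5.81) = -44.48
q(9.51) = 377.78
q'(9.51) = 78.08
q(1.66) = 11.34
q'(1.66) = 15.28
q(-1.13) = -0.15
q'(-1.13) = -7.04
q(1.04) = 3.41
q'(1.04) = 10.32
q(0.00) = -3.00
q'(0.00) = 2.00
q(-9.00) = 303.00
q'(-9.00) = -70.00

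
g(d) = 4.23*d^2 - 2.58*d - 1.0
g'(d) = 8.46*d - 2.58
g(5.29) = 103.72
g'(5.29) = 42.17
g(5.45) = 110.58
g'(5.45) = 43.53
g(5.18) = 99.14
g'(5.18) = 41.24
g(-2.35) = 28.42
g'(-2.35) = -22.46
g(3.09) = 31.42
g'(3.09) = 23.56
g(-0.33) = 0.31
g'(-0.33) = -5.37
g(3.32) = 37.06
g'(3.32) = 25.51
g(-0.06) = -0.83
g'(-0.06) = -3.09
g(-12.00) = 639.08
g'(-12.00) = -104.10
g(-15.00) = 989.45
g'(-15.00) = -129.48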